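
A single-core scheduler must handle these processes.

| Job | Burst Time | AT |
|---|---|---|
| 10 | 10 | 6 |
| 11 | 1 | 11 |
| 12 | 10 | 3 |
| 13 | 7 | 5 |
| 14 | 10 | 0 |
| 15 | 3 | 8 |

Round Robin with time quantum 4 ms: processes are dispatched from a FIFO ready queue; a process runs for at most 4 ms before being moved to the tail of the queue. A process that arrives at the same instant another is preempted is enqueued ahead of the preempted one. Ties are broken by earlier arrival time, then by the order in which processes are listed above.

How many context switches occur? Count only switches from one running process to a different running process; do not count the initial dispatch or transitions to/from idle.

Timeline: | 14 0-4 | 12 4-8 | 14 8-12 | 13 12-16 | 10 16-20 | 15 20-23 | 12 23-27 | 11 27-28 | 14 28-30 | 13 30-33 | 10 33-37 | 12 37-39 | 10 39-41 |
Completion: 10=41  11=28  12=39  13=33  14=30  15=23
Turnaround (C−A): 10=35  11=17  12=36  13=28  14=30  15=15

12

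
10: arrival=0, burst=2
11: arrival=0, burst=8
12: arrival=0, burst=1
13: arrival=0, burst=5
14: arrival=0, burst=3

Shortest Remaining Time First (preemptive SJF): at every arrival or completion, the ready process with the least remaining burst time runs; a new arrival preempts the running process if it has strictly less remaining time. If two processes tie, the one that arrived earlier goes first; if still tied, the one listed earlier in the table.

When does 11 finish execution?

19

Schedule: | 12 0-1 | 10 1-3 | 14 3-6 | 13 6-11 | 11 11-19 |
Completion: 10=3  11=19  12=1  13=11  14=6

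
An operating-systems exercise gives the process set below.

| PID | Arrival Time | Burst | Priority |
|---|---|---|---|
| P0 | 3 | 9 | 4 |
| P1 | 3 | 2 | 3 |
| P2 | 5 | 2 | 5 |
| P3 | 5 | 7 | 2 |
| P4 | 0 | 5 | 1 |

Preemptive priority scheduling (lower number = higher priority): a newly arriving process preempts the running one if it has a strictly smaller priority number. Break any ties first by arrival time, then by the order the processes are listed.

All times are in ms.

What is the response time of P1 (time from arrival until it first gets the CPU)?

Schedule: | P4 0-5 | P3 5-12 | P1 12-14 | P0 14-23 | P2 23-25 |
Completion: P0=23  P1=14  P2=25  P3=12  P4=5
Turnaround (C−A): P0=20  P1=11  P2=20  P3=7  P4=5
Response(P1) = first start − arrival = 12 − 3 = 9

9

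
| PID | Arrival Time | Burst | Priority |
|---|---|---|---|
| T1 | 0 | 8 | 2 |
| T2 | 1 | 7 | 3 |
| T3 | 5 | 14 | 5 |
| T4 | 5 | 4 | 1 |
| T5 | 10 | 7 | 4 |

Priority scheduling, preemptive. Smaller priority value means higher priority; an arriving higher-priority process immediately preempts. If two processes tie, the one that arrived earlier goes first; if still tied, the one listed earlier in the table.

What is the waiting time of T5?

9

Schedule: | T1 0-5 | T4 5-9 | T1 9-12 | T2 12-19 | T5 19-26 | T3 26-40 |
Completion: T1=12  T2=19  T3=40  T4=9  T5=26
Turnaround (C−A): T1=12  T2=18  T3=35  T4=4  T5=16
Waiting(T5) = turnaround − burst = 16 − 7 = 9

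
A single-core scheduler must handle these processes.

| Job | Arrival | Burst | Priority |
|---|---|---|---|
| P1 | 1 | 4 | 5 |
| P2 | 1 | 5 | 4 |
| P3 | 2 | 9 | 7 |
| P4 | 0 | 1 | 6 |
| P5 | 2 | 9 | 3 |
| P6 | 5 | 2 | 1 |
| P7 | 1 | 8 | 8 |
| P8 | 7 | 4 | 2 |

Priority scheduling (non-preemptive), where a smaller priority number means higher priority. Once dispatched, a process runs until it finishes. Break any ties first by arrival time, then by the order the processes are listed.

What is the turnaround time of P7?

Timeline: | P4 0-1 | P2 1-6 | P6 6-8 | P8 8-12 | P5 12-21 | P1 21-25 | P3 25-34 | P7 34-42 |
Completion: P1=25  P2=6  P3=34  P4=1  P5=21  P6=8  P7=42  P8=12
Turnaround (C−A): P1=24  P2=5  P3=32  P4=1  P5=19  P6=3  P7=41  P8=5
Turnaround(P7) = completion − arrival = 42 − 1 = 41

41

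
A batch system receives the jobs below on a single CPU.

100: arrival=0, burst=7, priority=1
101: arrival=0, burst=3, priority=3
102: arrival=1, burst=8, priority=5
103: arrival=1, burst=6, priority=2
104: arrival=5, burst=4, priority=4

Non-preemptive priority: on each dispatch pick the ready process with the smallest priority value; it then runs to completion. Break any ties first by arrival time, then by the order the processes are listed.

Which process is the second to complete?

Gantt: | 100 0-7 | 103 7-13 | 101 13-16 | 104 16-20 | 102 20-28 |
Completion: 100=7  101=16  102=28  103=13  104=20
Turnaround (C−A): 100=7  101=16  102=27  103=12  104=15
Finish order: 100 → 103 → 101 → 104 → 102

103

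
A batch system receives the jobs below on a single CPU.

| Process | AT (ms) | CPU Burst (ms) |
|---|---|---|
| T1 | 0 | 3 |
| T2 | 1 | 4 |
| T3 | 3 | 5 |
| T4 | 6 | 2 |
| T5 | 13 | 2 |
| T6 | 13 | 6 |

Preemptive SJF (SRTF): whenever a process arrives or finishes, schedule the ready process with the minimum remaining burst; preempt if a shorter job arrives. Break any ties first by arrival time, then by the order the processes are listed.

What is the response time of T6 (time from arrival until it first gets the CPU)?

3

Schedule: | T1 0-3 | T2 3-7 | T4 7-9 | T3 9-14 | T5 14-16 | T6 16-22 |
Completion: T1=3  T2=7  T3=14  T4=9  T5=16  T6=22
Response(T6) = first start − arrival = 16 − 13 = 3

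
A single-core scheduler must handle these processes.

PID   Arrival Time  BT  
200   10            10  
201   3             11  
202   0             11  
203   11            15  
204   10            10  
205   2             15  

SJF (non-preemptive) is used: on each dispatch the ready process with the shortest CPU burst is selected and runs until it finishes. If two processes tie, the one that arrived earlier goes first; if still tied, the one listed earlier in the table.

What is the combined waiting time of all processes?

126

Gantt: | 202 0-11 | 200 11-21 | 204 21-31 | 201 31-42 | 205 42-57 | 203 57-72 |
Completion: 200=21  201=42  202=11  203=72  204=31  205=57
Turnaround (C−A): 200=11  201=39  202=11  203=61  204=21  205=55
Waiting = turnaround − burst: 200=1, 201=28, 202=0, 203=46, 204=11, 205=40
Total waiting = 1 + 28 + 0 + 46 + 11 + 40 = 126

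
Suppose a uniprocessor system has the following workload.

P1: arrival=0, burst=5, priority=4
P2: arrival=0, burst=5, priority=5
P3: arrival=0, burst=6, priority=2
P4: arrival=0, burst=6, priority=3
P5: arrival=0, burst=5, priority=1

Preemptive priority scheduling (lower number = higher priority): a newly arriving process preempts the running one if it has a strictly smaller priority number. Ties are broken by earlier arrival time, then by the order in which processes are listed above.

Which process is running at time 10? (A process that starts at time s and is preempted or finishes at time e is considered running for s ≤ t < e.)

Gantt: | P5 0-5 | P3 5-11 | P4 11-17 | P1 17-22 | P2 22-27 |
Completion: P1=22  P2=27  P3=11  P4=17  P5=5
Turnaround (C−A): P1=22  P2=27  P3=11  P4=17  P5=5

P3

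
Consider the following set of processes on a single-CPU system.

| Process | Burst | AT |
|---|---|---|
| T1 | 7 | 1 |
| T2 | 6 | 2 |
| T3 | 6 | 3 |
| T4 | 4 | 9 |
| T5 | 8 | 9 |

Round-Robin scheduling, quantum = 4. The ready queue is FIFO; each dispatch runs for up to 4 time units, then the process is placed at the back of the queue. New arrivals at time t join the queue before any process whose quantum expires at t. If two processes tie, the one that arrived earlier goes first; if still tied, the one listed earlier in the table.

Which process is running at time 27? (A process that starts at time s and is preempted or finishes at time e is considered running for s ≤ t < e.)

Timeline: | idle 0-1 | T1 1-5 | T2 5-9 | T3 9-13 | T1 13-16 | T4 16-20 | T5 20-24 | T2 24-26 | T3 26-28 | T5 28-32 |
Completion: T1=16  T2=26  T3=28  T4=20  T5=32
Turnaround (C−A): T1=15  T2=24  T3=25  T4=11  T5=23

T3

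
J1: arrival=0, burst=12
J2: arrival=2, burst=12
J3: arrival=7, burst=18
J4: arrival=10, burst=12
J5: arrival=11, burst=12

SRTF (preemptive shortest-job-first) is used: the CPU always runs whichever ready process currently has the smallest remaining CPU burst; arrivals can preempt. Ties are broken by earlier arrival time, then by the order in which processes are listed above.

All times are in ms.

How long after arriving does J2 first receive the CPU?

Timeline: | J1 0-12 | J2 12-24 | J4 24-36 | J5 36-48 | J3 48-66 |
Completion: J1=12  J2=24  J3=66  J4=36  J5=48
Turnaround (C−A): J1=12  J2=22  J3=59  J4=26  J5=37
Response(J2) = first start − arrival = 12 − 2 = 10

10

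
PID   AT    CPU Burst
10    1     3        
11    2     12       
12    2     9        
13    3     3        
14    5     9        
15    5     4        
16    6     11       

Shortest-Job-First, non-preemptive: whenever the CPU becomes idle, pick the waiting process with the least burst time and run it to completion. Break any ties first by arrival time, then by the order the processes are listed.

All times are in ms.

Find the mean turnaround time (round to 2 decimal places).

Gantt: | idle 0-1 | 10 1-4 | 13 4-7 | 15 7-11 | 12 11-20 | 14 20-29 | 16 29-40 | 11 40-52 |
Completion: 10=4  11=52  12=20  13=7  14=29  15=11  16=40
Turnaround (C−A): 10=3  11=50  12=18  13=4  14=24  15=6  16=34
Turnaround times: 10=3, 11=50, 12=18, 13=4, 14=24, 15=6, 16=34
Average turnaround = (3+50+18+4+24+6+34) / 7 = 139/7 = 19.86

19.86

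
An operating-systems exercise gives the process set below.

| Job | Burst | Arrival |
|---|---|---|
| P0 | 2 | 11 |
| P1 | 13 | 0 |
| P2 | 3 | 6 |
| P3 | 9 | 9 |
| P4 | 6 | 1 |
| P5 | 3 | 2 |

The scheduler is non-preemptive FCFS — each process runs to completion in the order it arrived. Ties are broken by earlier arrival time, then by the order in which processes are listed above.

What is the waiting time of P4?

12

Timeline: | P1 0-13 | P4 13-19 | P5 19-22 | P2 22-25 | P3 25-34 | P0 34-36 |
Completion: P0=36  P1=13  P2=25  P3=34  P4=19  P5=22
Waiting(P4) = turnaround − burst = 18 − 6 = 12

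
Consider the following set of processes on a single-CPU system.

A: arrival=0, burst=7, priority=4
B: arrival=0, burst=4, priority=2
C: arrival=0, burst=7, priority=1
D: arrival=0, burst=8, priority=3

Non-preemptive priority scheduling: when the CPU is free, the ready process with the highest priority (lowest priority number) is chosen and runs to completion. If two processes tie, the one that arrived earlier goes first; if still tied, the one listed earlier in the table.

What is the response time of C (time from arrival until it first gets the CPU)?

0

Schedule: | C 0-7 | B 7-11 | D 11-19 | A 19-26 |
Completion: A=26  B=11  C=7  D=19
Response(C) = first start − arrival = 0 − 0 = 0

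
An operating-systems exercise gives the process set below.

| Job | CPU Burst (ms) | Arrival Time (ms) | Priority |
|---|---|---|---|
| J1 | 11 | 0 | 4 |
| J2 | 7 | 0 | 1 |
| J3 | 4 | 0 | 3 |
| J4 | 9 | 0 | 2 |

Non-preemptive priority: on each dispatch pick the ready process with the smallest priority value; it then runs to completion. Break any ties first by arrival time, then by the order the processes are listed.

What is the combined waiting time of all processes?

43

Gantt: | J2 0-7 | J4 7-16 | J3 16-20 | J1 20-31 |
Completion: J1=31  J2=7  J3=20  J4=16
Turnaround (C−A): J1=31  J2=7  J3=20  J4=16
Waiting = turnaround − burst: J1=20, J2=0, J3=16, J4=7
Total waiting = 20 + 0 + 16 + 7 = 43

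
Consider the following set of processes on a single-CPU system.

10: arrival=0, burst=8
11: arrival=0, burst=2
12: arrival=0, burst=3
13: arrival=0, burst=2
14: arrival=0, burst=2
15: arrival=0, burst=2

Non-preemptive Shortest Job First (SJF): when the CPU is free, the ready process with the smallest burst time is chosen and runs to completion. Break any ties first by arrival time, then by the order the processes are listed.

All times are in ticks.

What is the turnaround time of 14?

Schedule: | 11 0-2 | 13 2-4 | 14 4-6 | 15 6-8 | 12 8-11 | 10 11-19 |
Completion: 10=19  11=2  12=11  13=4  14=6  15=8
Turnaround(14) = completion − arrival = 6 − 0 = 6

6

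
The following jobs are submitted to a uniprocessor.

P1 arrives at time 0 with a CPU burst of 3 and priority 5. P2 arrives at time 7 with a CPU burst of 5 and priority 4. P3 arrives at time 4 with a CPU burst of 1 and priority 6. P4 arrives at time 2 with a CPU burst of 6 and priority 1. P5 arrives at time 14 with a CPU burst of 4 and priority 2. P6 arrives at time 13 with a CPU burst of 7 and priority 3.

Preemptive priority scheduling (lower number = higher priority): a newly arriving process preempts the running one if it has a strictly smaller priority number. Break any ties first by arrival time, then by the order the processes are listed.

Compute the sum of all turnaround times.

Timeline: | P1 0-2 | P4 2-8 | P2 8-13 | P6 13-14 | P5 14-18 | P6 18-24 | P1 24-25 | P3 25-26 |
Completion: P1=25  P2=13  P3=26  P4=8  P5=18  P6=24
Turnaround (C−A): P1=25  P2=6  P3=22  P4=6  P5=4  P6=11
Turnaround = completion − arrival: P1=25, P2=6, P3=22, P4=6, P5=4, P6=11
Total turnaround = 25 + 6 + 22 + 6 + 4 + 11 = 74

74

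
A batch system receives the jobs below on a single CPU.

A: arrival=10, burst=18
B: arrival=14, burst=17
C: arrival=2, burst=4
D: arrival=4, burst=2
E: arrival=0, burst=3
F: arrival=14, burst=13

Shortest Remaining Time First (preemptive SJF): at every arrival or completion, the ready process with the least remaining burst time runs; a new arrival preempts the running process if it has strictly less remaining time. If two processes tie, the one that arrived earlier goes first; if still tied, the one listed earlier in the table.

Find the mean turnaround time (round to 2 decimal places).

Gantt: | E 0-3 | C 3-4 | D 4-6 | C 6-9 | idle 9-10 | A 10-14 | F 14-27 | A 27-41 | B 41-58 |
Completion: A=41  B=58  C=9  D=6  E=3  F=27
Turnaround (C−A): A=31  B=44  C=7  D=2  E=3  F=13
Turnaround times: A=31, B=44, C=7, D=2, E=3, F=13
Average turnaround = (31+44+7+2+3+13) / 6 = 100/6 = 16.67

16.67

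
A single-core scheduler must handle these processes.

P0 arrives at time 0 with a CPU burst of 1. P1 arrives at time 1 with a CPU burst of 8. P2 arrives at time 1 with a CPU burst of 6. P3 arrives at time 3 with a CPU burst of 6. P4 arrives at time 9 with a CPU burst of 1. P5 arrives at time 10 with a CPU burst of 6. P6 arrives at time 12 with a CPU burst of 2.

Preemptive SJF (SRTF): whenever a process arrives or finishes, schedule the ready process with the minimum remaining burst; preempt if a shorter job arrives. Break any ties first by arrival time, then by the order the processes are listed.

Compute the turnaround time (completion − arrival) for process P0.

Schedule: | P0 0-1 | P2 1-7 | P3 7-9 | P4 9-10 | P3 10-14 | P6 14-16 | P5 16-22 | P1 22-30 |
Completion: P0=1  P1=30  P2=7  P3=14  P4=10  P5=22  P6=16
Turnaround(P0) = completion − arrival = 1 − 0 = 1

1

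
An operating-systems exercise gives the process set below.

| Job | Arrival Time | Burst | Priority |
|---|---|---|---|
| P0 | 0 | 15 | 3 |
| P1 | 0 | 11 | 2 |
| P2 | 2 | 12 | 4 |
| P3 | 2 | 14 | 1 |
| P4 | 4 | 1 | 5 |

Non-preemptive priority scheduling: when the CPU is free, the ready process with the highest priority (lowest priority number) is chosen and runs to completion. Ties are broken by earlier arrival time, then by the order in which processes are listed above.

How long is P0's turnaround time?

40

Timeline: | P1 0-11 | P3 11-25 | P0 25-40 | P2 40-52 | P4 52-53 |
Completion: P0=40  P1=11  P2=52  P3=25  P4=53
Turnaround (C−A): P0=40  P1=11  P2=50  P3=23  P4=49
Turnaround(P0) = completion − arrival = 40 − 0 = 40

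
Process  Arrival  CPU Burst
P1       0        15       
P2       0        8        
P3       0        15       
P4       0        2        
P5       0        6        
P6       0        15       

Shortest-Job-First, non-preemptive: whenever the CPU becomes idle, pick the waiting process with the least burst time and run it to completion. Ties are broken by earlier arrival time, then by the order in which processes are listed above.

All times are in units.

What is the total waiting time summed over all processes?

Gantt: | P4 0-2 | P5 2-8 | P2 8-16 | P1 16-31 | P3 31-46 | P6 46-61 |
Completion: P1=31  P2=16  P3=46  P4=2  P5=8  P6=61
Waiting = turnaround − burst: P1=16, P2=8, P3=31, P4=0, P5=2, P6=46
Total waiting = 16 + 8 + 31 + 0 + 2 + 46 = 103

103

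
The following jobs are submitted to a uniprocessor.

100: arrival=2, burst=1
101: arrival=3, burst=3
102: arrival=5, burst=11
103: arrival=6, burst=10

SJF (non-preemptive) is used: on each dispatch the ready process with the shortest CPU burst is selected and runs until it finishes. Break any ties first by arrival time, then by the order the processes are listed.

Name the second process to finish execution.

101

Gantt: | idle 0-2 | 100 2-3 | 101 3-6 | 103 6-16 | 102 16-27 |
Completion: 100=3  101=6  102=27  103=16
Turnaround (C−A): 100=1  101=3  102=22  103=10
Finish order: 100 → 101 → 103 → 102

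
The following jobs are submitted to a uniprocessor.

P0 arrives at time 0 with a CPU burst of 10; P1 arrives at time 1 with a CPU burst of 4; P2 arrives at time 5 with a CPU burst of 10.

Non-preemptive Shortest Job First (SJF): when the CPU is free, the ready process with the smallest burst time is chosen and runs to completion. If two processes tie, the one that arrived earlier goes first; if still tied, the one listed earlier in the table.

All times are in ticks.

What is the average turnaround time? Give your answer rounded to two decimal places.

14.00

Gantt: | P0 0-10 | P1 10-14 | P2 14-24 |
Completion: P0=10  P1=14  P2=24
Turnaround (C−A): P0=10  P1=13  P2=19
Turnaround times: P0=10, P1=13, P2=19
Average turnaround = (10+13+19) / 3 = 42/3 = 14.00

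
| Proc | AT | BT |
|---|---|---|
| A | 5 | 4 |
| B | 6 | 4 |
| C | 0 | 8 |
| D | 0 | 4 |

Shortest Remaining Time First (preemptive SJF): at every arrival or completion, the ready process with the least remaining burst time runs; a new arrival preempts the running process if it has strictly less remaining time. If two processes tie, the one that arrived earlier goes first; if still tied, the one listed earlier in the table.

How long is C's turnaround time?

20

Timeline: | D 0-4 | C 4-5 | A 5-9 | B 9-13 | C 13-20 |
Completion: A=9  B=13  C=20  D=4
Turnaround(C) = completion − arrival = 20 − 0 = 20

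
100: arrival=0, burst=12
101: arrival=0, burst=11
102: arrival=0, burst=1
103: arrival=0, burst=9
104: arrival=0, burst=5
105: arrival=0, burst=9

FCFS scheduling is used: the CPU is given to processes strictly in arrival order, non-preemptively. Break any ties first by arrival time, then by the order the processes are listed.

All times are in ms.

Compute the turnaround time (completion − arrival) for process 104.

Gantt: | 100 0-12 | 101 12-23 | 102 23-24 | 103 24-33 | 104 33-38 | 105 38-47 |
Completion: 100=12  101=23  102=24  103=33  104=38  105=47
Turnaround (C−A): 100=12  101=23  102=24  103=33  104=38  105=47
Turnaround(104) = completion − arrival = 38 − 0 = 38

38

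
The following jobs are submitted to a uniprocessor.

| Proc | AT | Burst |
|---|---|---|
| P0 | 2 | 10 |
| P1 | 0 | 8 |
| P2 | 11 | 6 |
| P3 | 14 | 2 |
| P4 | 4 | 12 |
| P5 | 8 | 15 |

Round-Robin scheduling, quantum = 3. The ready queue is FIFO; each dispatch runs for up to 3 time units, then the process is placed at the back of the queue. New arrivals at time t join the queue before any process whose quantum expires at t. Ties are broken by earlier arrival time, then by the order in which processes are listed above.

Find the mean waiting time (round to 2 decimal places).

22.33

Timeline: | P1 0-3 | P0 3-6 | P1 6-9 | P4 9-12 | P0 12-15 | P5 15-18 | P1 18-20 | P2 20-23 | P4 23-26 | P3 26-28 | P0 28-31 | P5 31-34 | P2 34-37 | P4 37-40 | P0 40-41 | P5 41-44 | P4 44-47 | P5 47-53 |
Completion: P0=41  P1=20  P2=37  P3=28  P4=47  P5=53
Waiting times: P0=29, P1=12, P2=20, P3=12, P4=31, P5=30
Average waiting = (29+12+20+12+31+30) / 6 = 134/6 = 22.33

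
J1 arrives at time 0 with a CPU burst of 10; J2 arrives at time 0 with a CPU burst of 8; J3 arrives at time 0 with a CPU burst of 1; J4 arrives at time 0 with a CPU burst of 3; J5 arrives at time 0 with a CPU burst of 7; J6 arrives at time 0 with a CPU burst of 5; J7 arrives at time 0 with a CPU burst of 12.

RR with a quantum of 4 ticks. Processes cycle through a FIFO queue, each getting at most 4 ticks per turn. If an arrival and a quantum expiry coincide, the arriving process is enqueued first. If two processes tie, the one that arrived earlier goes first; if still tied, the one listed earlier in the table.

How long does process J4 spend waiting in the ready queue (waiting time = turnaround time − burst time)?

9

Gantt: | J1 0-4 | J2 4-8 | J3 8-9 | J4 9-12 | J5 12-16 | J6 16-20 | J7 20-24 | J1 24-28 | J2 28-32 | J5 32-35 | J6 35-36 | J7 36-40 | J1 40-42 | J7 42-46 |
Completion: J1=42  J2=32  J3=9  J4=12  J5=35  J6=36  J7=46
Turnaround (C−A): J1=42  J2=32  J3=9  J4=12  J5=35  J6=36  J7=46
Waiting(J4) = turnaround − burst = 12 − 3 = 9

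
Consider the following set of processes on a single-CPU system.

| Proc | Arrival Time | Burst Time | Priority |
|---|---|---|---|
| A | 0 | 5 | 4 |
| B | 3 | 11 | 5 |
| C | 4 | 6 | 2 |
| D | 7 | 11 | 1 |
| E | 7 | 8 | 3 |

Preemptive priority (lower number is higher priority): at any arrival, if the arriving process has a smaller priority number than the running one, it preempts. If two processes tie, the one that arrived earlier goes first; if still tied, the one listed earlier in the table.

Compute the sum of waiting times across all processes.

77

Timeline: | A 0-4 | C 4-7 | D 7-18 | C 18-21 | E 21-29 | A 29-30 | B 30-41 |
Completion: A=30  B=41  C=21  D=18  E=29
Waiting = turnaround − burst: A=25, B=27, C=11, D=0, E=14
Total waiting = 25 + 27 + 11 + 0 + 14 = 77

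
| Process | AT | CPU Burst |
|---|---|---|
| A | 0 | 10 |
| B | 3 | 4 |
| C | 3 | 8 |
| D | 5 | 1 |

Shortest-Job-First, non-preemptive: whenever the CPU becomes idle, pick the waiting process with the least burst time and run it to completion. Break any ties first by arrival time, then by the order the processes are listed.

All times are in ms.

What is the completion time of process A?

10

Gantt: | A 0-10 | D 10-11 | B 11-15 | C 15-23 |
Completion: A=10  B=15  C=23  D=11
Turnaround (C−A): A=10  B=12  C=20  D=6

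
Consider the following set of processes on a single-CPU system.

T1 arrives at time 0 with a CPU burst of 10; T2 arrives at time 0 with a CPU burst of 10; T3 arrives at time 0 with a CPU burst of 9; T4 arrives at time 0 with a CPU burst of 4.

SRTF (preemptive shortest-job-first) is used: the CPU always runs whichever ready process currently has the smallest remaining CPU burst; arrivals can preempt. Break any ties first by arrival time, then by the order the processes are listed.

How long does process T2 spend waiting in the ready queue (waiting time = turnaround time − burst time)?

23

Schedule: | T4 0-4 | T3 4-13 | T1 13-23 | T2 23-33 |
Completion: T1=23  T2=33  T3=13  T4=4
Turnaround (C−A): T1=23  T2=33  T3=13  T4=4
Waiting(T2) = turnaround − burst = 33 − 10 = 23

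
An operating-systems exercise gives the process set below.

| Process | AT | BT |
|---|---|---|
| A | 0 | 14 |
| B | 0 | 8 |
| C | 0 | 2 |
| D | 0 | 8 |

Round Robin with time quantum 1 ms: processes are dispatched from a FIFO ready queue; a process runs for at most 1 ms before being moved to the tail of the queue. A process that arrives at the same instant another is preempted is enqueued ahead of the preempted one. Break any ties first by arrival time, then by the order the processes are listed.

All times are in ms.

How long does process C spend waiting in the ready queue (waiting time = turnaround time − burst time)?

5

Timeline: | A 0-1 | B 1-2 | C 2-3 | D 3-4 | A 4-5 | B 5-6 | C 6-7 | D 7-8 | A 8-9 | B 9-10 | D 10-11 | A 11-12 | B 12-13 | D 13-14 | A 14-15 | B 15-16 | D 16-17 | A 17-18 | B 18-19 | D 19-20 | A 20-21 | B 21-22 | D 22-23 | A 23-24 | B 24-25 | D 25-26 | A 26-32 |
Completion: A=32  B=25  C=7  D=26
Waiting(C) = turnaround − burst = 7 − 2 = 5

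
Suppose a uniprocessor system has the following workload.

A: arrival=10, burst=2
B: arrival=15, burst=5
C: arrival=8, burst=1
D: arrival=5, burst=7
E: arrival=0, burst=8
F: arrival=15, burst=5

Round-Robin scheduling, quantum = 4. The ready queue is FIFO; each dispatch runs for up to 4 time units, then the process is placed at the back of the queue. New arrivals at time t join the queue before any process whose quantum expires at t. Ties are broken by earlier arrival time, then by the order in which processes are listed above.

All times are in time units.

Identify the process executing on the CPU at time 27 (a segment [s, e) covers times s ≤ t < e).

F

Schedule: | E 0-8 | D 8-12 | C 12-13 | A 13-15 | D 15-18 | B 18-22 | F 22-26 | B 26-27 | F 27-28 |
Completion: A=15  B=27  C=13  D=18  E=8  F=28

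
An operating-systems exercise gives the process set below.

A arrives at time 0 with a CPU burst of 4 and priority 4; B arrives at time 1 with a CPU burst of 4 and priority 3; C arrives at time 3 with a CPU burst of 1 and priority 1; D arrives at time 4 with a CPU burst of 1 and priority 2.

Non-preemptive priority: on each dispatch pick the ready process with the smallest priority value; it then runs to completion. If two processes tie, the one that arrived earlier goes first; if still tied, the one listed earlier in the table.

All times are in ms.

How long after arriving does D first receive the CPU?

1

Schedule: | A 0-4 | C 4-5 | D 5-6 | B 6-10 |
Completion: A=4  B=10  C=5  D=6
Turnaround (C−A): A=4  B=9  C=2  D=2
Response(D) = first start − arrival = 5 − 4 = 1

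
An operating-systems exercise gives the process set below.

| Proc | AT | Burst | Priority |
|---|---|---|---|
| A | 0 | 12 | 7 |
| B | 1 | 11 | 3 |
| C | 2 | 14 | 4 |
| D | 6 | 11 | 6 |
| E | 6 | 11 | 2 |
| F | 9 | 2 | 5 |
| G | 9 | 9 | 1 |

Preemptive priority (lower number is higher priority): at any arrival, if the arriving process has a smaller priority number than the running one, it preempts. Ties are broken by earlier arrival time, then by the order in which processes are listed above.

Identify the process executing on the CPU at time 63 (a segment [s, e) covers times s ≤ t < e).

Timeline: | A 0-1 | B 1-6 | E 6-9 | G 9-18 | E 18-26 | B 26-32 | C 32-46 | F 46-48 | D 48-59 | A 59-70 |
Completion: A=70  B=32  C=46  D=59  E=26  F=48  G=18

A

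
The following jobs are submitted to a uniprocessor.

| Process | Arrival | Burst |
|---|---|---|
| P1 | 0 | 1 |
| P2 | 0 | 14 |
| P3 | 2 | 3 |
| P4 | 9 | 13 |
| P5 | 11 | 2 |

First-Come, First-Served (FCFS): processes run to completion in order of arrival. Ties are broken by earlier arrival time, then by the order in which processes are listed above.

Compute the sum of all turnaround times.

Gantt: | P1 0-1 | P2 1-15 | P3 15-18 | P4 18-31 | P5 31-33 |
Completion: P1=1  P2=15  P3=18  P4=31  P5=33
Turnaround = completion − arrival: P1=1, P2=15, P3=16, P4=22, P5=22
Total turnaround = 1 + 15 + 16 + 22 + 22 = 76

76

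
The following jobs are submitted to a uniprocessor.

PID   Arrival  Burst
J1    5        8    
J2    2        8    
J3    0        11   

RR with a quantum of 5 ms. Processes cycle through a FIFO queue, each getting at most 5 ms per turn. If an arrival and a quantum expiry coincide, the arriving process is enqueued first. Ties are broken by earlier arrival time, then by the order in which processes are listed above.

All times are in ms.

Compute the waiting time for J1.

13

Gantt: | J3 0-5 | J2 5-10 | J1 10-15 | J3 15-20 | J2 20-23 | J1 23-26 | J3 26-27 |
Completion: J1=26  J2=23  J3=27
Waiting(J1) = turnaround − burst = 21 − 8 = 13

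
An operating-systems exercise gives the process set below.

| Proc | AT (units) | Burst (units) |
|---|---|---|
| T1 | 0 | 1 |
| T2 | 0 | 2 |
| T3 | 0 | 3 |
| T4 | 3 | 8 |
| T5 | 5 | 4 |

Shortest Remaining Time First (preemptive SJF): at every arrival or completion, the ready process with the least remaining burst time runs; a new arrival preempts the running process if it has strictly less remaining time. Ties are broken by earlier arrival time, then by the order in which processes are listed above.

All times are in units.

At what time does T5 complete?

10

Gantt: | T1 0-1 | T2 1-3 | T3 3-6 | T5 6-10 | T4 10-18 |
Completion: T1=1  T2=3  T3=6  T4=18  T5=10
Turnaround (C−A): T1=1  T2=3  T3=6  T4=15  T5=5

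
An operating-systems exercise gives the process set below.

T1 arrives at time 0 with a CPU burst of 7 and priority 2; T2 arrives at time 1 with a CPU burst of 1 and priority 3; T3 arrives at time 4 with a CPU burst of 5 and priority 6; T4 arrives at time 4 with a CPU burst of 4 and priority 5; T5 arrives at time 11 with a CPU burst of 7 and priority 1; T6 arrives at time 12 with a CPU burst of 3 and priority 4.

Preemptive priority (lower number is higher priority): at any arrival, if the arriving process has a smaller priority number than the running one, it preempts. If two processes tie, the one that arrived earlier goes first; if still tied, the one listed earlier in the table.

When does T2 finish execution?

Gantt: | T1 0-7 | T2 7-8 | T4 8-11 | T5 11-18 | T6 18-21 | T4 21-22 | T3 22-27 |
Completion: T1=7  T2=8  T3=27  T4=22  T5=18  T6=21

8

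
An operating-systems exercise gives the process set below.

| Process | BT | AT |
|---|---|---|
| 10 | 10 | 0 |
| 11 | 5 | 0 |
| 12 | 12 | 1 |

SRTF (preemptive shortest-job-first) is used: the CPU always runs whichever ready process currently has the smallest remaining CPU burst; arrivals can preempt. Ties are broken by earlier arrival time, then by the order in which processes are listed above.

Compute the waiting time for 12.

14

Gantt: | 11 0-5 | 10 5-15 | 12 15-27 |
Completion: 10=15  11=5  12=27
Waiting(12) = turnaround − burst = 26 − 12 = 14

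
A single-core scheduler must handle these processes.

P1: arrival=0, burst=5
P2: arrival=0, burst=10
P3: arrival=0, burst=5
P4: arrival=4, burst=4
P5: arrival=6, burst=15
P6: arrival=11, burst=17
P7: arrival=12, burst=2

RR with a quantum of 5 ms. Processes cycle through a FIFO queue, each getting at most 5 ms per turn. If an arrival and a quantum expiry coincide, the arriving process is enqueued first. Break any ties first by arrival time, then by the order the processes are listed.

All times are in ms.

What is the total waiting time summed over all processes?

122

Gantt: | P1 0-5 | P2 5-10 | P3 10-15 | P4 15-19 | P5 19-24 | P2 24-29 | P6 29-34 | P7 34-36 | P5 36-41 | P6 41-46 | P5 46-51 | P6 51-58 |
Completion: P1=5  P2=29  P3=15  P4=19  P5=51  P6=58  P7=36
Waiting = turnaround − burst: P1=0, P2=19, P3=10, P4=11, P5=30, P6=30, P7=22
Total waiting = 0 + 19 + 10 + 11 + 30 + 30 + 22 = 122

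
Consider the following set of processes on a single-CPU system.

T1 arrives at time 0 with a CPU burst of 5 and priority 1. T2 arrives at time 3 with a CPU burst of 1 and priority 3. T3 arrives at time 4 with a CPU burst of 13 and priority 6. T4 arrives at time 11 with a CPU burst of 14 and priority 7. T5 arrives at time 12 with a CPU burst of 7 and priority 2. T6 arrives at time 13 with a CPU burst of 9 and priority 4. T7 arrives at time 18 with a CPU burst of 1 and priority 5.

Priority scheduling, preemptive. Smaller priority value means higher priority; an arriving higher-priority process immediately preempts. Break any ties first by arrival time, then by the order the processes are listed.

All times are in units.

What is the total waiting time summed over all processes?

Timeline: | T1 0-5 | T2 5-6 | T3 6-12 | T5 12-19 | T6 19-28 | T7 28-29 | T3 29-36 | T4 36-50 |
Completion: T1=5  T2=6  T3=36  T4=50  T5=19  T6=28  T7=29
Turnaround (C−A): T1=5  T2=3  T3=32  T4=39  T5=7  T6=15  T7=11
Waiting = turnaround − burst: T1=0, T2=2, T3=19, T4=25, T5=0, T6=6, T7=10
Total waiting = 0 + 2 + 19 + 25 + 0 + 6 + 10 = 62

62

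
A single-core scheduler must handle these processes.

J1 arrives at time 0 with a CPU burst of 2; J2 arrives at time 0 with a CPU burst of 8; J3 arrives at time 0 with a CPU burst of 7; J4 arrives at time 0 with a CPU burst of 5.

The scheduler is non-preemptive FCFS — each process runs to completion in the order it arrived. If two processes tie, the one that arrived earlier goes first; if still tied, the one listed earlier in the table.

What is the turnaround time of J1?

2

Schedule: | J1 0-2 | J2 2-10 | J3 10-17 | J4 17-22 |
Completion: J1=2  J2=10  J3=17  J4=22
Turnaround (C−A): J1=2  J2=10  J3=17  J4=22
Turnaround(J1) = completion − arrival = 2 − 0 = 2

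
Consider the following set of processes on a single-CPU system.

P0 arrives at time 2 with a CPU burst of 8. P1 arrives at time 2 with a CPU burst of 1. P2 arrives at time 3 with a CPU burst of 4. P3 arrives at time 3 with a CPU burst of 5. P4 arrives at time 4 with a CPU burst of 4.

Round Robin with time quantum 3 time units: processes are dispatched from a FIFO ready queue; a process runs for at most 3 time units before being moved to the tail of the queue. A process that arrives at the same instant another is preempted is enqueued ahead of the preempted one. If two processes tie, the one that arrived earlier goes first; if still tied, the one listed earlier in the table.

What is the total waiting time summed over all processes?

56

Gantt: | idle 0-2 | P0 2-5 | P1 5-6 | P2 6-9 | P3 9-12 | P4 12-15 | P0 15-18 | P2 18-19 | P3 19-21 | P4 21-22 | P0 22-24 |
Completion: P0=24  P1=6  P2=19  P3=21  P4=22
Waiting = turnaround − burst: P0=14, P1=3, P2=12, P3=13, P4=14
Total waiting = 14 + 3 + 12 + 13 + 14 = 56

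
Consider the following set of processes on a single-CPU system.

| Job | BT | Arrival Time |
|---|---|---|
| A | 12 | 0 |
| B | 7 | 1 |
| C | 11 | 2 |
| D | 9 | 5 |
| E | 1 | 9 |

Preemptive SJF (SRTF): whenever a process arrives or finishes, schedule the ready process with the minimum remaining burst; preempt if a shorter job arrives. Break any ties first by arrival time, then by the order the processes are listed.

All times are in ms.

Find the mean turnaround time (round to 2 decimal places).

Timeline: | A 0-1 | B 1-8 | D 8-9 | E 9-10 | D 10-18 | A 18-29 | C 29-40 |
Completion: A=29  B=8  C=40  D=18  E=10
Turnaround (C−A): A=29  B=7  C=38  D=13  E=1
Turnaround times: A=29, B=7, C=38, D=13, E=1
Average turnaround = (29+7+38+13+1) / 5 = 88/5 = 17.60

17.60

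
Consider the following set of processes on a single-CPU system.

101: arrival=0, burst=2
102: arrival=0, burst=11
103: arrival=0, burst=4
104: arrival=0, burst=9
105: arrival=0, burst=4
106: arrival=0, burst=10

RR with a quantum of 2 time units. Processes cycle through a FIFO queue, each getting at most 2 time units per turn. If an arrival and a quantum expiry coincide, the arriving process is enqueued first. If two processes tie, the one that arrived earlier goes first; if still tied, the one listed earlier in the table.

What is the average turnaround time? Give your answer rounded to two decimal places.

Gantt: | 101 0-2 | 102 2-4 | 103 4-6 | 104 6-8 | 105 8-10 | 106 10-12 | 102 12-14 | 103 14-16 | 104 16-18 | 105 18-20 | 106 20-22 | 102 22-24 | 104 24-26 | 106 26-28 | 102 28-30 | 104 30-32 | 106 32-34 | 102 34-36 | 104 36-37 | 106 37-39 | 102 39-40 |
Completion: 101=2  102=40  103=16  104=37  105=20  106=39
Turnaround times: 101=2, 102=40, 103=16, 104=37, 105=20, 106=39
Average turnaround = (2+40+16+37+20+39) / 6 = 154/6 = 25.67

25.67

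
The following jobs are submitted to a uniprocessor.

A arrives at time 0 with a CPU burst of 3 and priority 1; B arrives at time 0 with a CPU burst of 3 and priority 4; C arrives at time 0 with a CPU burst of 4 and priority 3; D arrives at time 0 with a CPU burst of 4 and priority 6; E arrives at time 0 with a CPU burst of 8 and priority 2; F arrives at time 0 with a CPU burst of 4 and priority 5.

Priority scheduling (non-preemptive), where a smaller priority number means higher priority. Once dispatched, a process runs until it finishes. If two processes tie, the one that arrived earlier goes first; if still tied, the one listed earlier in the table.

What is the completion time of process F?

22

Timeline: | A 0-3 | E 3-11 | C 11-15 | B 15-18 | F 18-22 | D 22-26 |
Completion: A=3  B=18  C=15  D=26  E=11  F=22
Turnaround (C−A): A=3  B=18  C=15  D=26  E=11  F=22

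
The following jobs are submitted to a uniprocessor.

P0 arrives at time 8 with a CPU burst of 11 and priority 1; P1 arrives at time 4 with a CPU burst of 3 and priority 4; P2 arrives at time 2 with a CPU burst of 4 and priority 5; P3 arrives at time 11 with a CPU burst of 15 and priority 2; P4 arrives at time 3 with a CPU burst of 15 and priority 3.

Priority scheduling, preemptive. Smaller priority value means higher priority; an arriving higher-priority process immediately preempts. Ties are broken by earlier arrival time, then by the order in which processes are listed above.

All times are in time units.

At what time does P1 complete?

47

Timeline: | idle 0-2 | P2 2-3 | P4 3-8 | P0 8-19 | P3 19-34 | P4 34-44 | P1 44-47 | P2 47-50 |
Completion: P0=19  P1=47  P2=50  P3=34  P4=44
Turnaround (C−A): P0=11  P1=43  P2=48  P3=23  P4=41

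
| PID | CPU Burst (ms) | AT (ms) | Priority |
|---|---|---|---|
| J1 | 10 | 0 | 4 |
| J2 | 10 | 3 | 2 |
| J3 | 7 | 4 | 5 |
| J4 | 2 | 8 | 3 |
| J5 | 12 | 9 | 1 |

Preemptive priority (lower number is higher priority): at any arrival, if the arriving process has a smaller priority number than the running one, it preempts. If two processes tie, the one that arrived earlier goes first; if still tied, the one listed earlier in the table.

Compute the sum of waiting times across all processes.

Timeline: | J1 0-3 | J2 3-9 | J5 9-21 | J2 21-25 | J4 25-27 | J1 27-34 | J3 34-41 |
Completion: J1=34  J2=25  J3=41  J4=27  J5=21
Turnaround (C−A): J1=34  J2=22  J3=37  J4=19  J5=12
Waiting = turnaround − burst: J1=24, J2=12, J3=30, J4=17, J5=0
Total waiting = 24 + 12 + 30 + 17 + 0 = 83

83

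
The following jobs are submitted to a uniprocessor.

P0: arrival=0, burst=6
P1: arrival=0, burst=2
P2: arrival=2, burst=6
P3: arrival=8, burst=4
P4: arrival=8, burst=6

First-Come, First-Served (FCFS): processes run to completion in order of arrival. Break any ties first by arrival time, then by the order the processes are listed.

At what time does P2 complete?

Schedule: | P0 0-6 | P1 6-8 | P2 8-14 | P3 14-18 | P4 18-24 |
Completion: P0=6  P1=8  P2=14  P3=18  P4=24

14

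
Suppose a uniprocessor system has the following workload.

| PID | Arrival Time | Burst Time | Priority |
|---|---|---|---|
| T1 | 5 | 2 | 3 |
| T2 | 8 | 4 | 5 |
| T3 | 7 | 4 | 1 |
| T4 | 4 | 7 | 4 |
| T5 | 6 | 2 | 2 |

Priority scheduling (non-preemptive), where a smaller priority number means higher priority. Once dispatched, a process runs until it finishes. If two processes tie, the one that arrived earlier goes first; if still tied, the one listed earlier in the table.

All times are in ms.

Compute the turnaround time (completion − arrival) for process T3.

8

Gantt: | idle 0-4 | T4 4-11 | T3 11-15 | T5 15-17 | T1 17-19 | T2 19-23 |
Completion: T1=19  T2=23  T3=15  T4=11  T5=17
Turnaround (C−A): T1=14  T2=15  T3=8  T4=7  T5=11
Turnaround(T3) = completion − arrival = 15 − 7 = 8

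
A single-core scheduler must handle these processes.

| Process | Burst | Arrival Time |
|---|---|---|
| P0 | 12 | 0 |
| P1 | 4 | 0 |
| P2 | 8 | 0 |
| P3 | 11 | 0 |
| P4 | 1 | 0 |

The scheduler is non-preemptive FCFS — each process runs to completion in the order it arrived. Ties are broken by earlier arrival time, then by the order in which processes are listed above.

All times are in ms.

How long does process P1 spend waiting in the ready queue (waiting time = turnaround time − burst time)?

12

Timeline: | P0 0-12 | P1 12-16 | P2 16-24 | P3 24-35 | P4 35-36 |
Completion: P0=12  P1=16  P2=24  P3=35  P4=36
Turnaround (C−A): P0=12  P1=16  P2=24  P3=35  P4=36
Waiting(P1) = turnaround − burst = 16 − 4 = 12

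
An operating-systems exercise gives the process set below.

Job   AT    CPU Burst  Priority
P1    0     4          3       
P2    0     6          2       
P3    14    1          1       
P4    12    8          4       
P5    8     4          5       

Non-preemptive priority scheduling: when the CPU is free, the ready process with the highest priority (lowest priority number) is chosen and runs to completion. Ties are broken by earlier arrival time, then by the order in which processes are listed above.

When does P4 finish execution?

Schedule: | P2 0-6 | P1 6-10 | P5 10-14 | P3 14-15 | P4 15-23 |
Completion: P1=10  P2=6  P3=15  P4=23  P5=14
Turnaround (C−A): P1=10  P2=6  P3=1  P4=11  P5=6

23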